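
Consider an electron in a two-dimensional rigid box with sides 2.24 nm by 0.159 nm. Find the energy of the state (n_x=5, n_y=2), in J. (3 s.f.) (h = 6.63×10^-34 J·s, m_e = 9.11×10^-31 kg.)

E = 9.84×10^-18 J

For a 2D rectangular well E = (h²/8m_e)·Σ n_i²/L_i² = (6.63×10^-34)²/(8·9.11×10^-31) · [5²/(2.24 nm)² + 2²/(0.159 nm)²].
Evaluating gives E = 9.84×10^-18 J.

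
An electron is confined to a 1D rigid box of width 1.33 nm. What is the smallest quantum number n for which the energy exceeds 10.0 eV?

n = 7

E_1 = h²/(8m_eL²) = 3.406×10^-20 J = 0.2126 eV.
Need n² > 10.0/0.2126 = 47.04, i.e. n > 6.859.
The smallest integer satisfying this is n = 7.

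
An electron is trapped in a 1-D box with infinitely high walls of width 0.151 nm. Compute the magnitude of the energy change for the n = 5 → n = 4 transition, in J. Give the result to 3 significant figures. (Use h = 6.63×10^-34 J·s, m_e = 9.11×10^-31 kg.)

|ΔE| = 2.38×10^-17 J

E_1 = h²/(8m_eL²) = 2.645×10^-18 J.
|ΔE| = |5² − 4²|·E_1 = 9·2.645×10^-18 J = 2.38×10^-17 J.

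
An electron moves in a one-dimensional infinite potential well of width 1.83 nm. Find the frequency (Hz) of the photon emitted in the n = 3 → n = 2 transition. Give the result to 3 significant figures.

E_1 = h²/(8m_eL²) = 1.799×10^-20 J and ΔE = (3² − 2²)E_1 = 8.995×10^-20 J.
f = ΔE/h = 8.995×10^-20/6.626×10^-34 = 1.36×10^14 Hz.

f = 1.36×10^14 Hz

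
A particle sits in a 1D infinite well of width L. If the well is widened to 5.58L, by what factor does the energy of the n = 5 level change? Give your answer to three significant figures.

E_n ∝ 1/L², so the energy scales by 1/5.58² = 0.0321.

0.0321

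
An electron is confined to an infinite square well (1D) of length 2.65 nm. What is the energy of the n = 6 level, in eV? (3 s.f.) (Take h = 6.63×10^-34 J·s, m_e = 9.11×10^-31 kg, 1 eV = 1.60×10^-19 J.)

E_6 = 1.93 eV

For an infinite well E_n = n²h²/(8m_eL²), so E_1 = h²/(8m_eL²) = (6.63×10^-34)²/(8·9.11×10^-31·(2.65×10^-9 m)²) = 8.589×10^-21 J.
Then E_6 = 6²·E_1 = 36·8.589×10^-21 J = 3.092×10^-19 J.
Converting, E_6 = 3.092×10^-19 J / (1.60×10^-19 J/eV) = 1.93 eV.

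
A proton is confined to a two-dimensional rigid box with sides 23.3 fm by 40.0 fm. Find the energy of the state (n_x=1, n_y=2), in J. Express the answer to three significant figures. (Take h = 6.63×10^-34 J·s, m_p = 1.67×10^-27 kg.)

E = 1.43×10^-13 J

For a 2D rectangular well E = (h²/8m_p)·Σ n_i²/L_i² = (6.63×10^-34)²/(8·1.67×10^-27) · [1²/(23.3 fm)² + 2²/(40.0 fm)²].
Evaluating gives E = 1.43×10^-13 J.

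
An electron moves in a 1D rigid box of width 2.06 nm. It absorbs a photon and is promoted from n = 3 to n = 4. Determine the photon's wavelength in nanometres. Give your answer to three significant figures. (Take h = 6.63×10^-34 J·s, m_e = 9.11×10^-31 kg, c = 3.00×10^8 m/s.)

E_1 = h²/(8m_eL²) = 1.421×10^-20 J, so ΔE = (4² − 3²)E_1 = 9.947×10^-20 J.
λ = hc/ΔE = (6.63×10^-34·3.00×10^8)/9.947×10^-20 = 2.00×10^-6 m = 2.00×10^3 nm.

λ = 2.00×10^3 nm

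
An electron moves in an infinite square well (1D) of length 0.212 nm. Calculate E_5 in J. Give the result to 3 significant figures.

For an infinite well E_n = n²h²/(8m_eL²), so E_1 = h²/(8m_eL²) = (6.626×10^-34)²/(8·9.109×10^-31·(2.12×10^-10 m)²) = 1.341×10^-18 J.
Then E_5 = 5²·E_1 = 25·1.341×10^-18 J = 3.35×10^-17 J.

E_5 = 3.35×10^-17 J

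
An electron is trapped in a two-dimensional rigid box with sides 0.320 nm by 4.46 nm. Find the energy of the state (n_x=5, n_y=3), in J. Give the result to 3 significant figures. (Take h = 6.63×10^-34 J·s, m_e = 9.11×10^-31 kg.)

E = 1.48×10^-17 J

For a 2D rectangular well E = (h²/8m_e)·Σ n_i²/L_i² = (6.63×10^-34)²/(8·9.11×10^-31) · [5²/(0.320 nm)² + 3²/(4.46 nm)²].
Evaluating gives E = 1.48×10^-17 J.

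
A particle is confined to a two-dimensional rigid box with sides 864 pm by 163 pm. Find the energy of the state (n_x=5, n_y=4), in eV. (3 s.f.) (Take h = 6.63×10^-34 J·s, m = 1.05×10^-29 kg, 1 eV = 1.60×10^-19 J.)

E = 20.8 eV

For a 2D rectangular well E = (h²/8m)·Σ n_i²/L_i² = (6.63×10^-34)²/(8·1.05×10^-29) · [5²/(864 pm)² + 4²/(163 pm)²].
Evaluating gives E = 3.327×10^-18 J = 20.8 eV.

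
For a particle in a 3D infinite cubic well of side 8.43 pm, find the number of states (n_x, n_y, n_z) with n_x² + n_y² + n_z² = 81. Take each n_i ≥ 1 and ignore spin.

The level has n_x² + n_y² + n_z² = 81. The ordered positive-integer solutions are (1, 4, 8), (1, 8, 4), (3, 6, 6), (4, 1, 8), (4, 4, 7), (4, 7, 4), (4, 8, 1), (6, 3, 6), (6, 6, 3), (7, 4, 4), (8, 1, 4), (8, 4, 1).
That gives 12 states.

degeneracy = 12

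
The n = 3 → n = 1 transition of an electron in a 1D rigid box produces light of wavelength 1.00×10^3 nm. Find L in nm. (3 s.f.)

L = 1.56 nm

The photon carries ΔE = hc/λ = 6.626×10^-34·2.998×10^8/1.00×10^-6 m = 1.986×10^-19 J.
Since ΔE = (3² − 1²)E_1, E_1 = 2.482×10^-20 J, and L = h/√(8m_eE_1) = 1.56×10^-9 m = 1.56 nm.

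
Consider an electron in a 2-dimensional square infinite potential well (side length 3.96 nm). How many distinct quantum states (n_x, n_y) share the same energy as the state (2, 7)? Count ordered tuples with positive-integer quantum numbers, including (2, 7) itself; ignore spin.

The level has n_x² + n_y² = 53. The ordered positive-integer solutions are (2, 7), (7, 2).
That gives 2 states.

degeneracy = 2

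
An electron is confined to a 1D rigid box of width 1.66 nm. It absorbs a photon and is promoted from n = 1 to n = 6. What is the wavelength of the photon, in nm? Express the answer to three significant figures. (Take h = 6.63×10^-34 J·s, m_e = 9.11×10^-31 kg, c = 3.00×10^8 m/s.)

E_1 = h²/(8m_eL²) = 2.189×10^-20 J, so ΔE = (6² − 1²)E_1 = 7.661×10^-19 J.
λ = hc/ΔE = (6.63×10^-34·3.00×10^8)/7.661×10^-19 = 2.60×10^-7 m = 260 nm.

λ = 260 nm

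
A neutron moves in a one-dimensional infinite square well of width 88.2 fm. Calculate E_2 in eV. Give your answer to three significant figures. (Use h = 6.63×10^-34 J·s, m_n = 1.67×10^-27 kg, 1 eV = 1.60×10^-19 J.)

E_2 = 1.06×10^5 eV

For an infinite well E_n = n²h²/(8m_nL²), so E_1 = h²/(8m_nL²) = (6.63×10^-34)²/(8·1.67×10^-27·(8.82×10^-14 m)²) = 4.229×10^-15 J.
Then E_2 = 2²·E_1 = 4·4.229×10^-15 J = 1.692×10^-14 J.
Converting, E_2 = 1.692×10^-14 J / (1.60×10^-19 J/eV) = 1.06×10^5 eV.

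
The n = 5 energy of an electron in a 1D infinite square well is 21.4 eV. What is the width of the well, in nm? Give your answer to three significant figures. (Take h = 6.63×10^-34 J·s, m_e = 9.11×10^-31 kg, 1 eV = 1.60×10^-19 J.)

L = 0.664 nm

From E_n = n²h²/(8m_eL²), L = n·h/√(8m_eE_n).
E_5 = 21.4 eV = 3.424×10^-18 J, so L = 5·6.63×10^-34/√(8·9.11×10^-31·3.424×10^-18) = 6.64×10^-10 m = 0.664 nm.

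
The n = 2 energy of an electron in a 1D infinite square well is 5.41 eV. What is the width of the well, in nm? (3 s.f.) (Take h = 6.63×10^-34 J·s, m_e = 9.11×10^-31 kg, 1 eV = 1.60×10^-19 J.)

From E_n = n²h²/(8m_eL²), L = n·h/√(8m_eE_n).
E_2 = 5.41 eV = 8.656×10^-19 J, so L = 2·6.63×10^-34/√(8·9.11×10^-31·8.656×10^-19) = 5.28×10^-10 m = 0.528 nm.

L = 0.528 nm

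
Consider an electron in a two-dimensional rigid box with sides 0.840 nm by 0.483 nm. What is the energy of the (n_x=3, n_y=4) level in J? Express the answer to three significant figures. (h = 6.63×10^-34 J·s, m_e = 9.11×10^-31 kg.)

E = 4.91×10^-18 J

For a 2D rectangular well E = (h²/8m_e)·Σ n_i²/L_i² = (6.63×10^-34)²/(8·9.11×10^-31) · [3²/(0.840 nm)² + 4²/(0.483 nm)²].
Evaluating gives E = 4.91×10^-18 J.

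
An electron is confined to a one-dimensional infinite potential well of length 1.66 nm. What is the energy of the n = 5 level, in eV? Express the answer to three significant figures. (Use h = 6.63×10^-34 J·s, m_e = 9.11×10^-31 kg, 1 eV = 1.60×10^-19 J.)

E_5 = 3.42 eV

For an infinite well E_n = n²h²/(8m_eL²), so E_1 = h²/(8m_eL²) = (6.63×10^-34)²/(8·9.11×10^-31·(1.66×10^-9 m)²) = 2.189×10^-20 J.
Then E_5 = 5²·E_1 = 25·2.189×10^-20 J = 5.473×10^-19 J.
Converting, E_5 = 5.473×10^-19 J / (1.60×10^-19 J/eV) = 3.42 eV.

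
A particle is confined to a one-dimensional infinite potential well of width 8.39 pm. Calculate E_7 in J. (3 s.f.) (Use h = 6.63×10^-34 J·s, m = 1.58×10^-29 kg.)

For an infinite well E_n = n²h²/(8mL²), so E_1 = h²/(8mL²) = (6.63×10^-34)²/(8·1.58×10^-29·(8.39×10^-12 m)²) = 4.940×10^-17 J.
Then E_7 = 7²·E_1 = 49·4.940×10^-17 J = 2.42×10^-15 J.

E_7 = 2.42×10^-15 J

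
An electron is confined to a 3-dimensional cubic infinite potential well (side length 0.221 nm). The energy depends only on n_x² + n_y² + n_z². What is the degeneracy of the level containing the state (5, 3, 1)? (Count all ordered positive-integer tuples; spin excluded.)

degeneracy = 6

The level has n_x² + n_y² + n_z² = 35. The ordered positive-integer solutions are (1, 3, 5), (1, 5, 3), (3, 1, 5), (3, 5, 1), (5, 1, 3), (5, 3, 1).
That gives 6 states.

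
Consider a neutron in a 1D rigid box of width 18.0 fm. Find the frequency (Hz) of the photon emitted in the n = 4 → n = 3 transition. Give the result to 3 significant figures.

f = 1.07×10^21 Hz

E_1 = h²/(8m_nL²) = 1.011×10^-13 J and ΔE = (4² − 3²)E_1 = 7.077×10^-13 J.
f = ΔE/h = 7.077×10^-13/6.626×10^-34 = 1.07×10^21 Hz.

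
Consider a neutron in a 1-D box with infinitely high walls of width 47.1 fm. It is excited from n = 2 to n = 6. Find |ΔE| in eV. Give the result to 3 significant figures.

E_1 = h²/(8m_nL²) = 1.477×10^-14 J.
|ΔE| = |2² − 6²|·E_1 = 32·1.477×10^-14 J = 4.726×10^-13 J = 2.95×10^6 eV.

|ΔE| = 2.95×10^6 eV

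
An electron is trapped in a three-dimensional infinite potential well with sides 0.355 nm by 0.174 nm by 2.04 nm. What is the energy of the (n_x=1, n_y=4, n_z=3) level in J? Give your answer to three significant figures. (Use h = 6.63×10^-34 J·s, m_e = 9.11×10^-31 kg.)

For a 3D rectangular well E = (h²/8m_e)·Σ n_i²/L_i² = (6.63×10^-34)²/(8·9.11×10^-31) · [1²/(0.355 nm)² + 4²/(0.174 nm)² + 3²/(2.04 nm)²].
Evaluating gives E = 3.25×10^-17 J.

E = 3.25×10^-17 J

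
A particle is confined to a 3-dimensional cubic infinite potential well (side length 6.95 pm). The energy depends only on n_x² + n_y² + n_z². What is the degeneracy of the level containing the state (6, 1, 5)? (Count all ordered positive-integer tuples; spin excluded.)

degeneracy = 12

The level has n_x² + n_y² + n_z² = 62. The ordered positive-integer solutions are (1, 5, 6), (1, 6, 5), (2, 3, 7), (2, 7, 3), (3, 2, 7), (3, 7, 2), (5, 1, 6), (5, 6, 1), (6, 1, 5), (6, 5, 1), (7, 2, 3), (7, 3, 2).
That gives 12 states.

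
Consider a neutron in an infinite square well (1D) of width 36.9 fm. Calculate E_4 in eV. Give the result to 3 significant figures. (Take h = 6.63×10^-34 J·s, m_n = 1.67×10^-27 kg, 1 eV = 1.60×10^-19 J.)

E_4 = 2.42×10^6 eV

For an infinite well E_n = n²h²/(8m_nL²), so E_1 = h²/(8m_nL²) = (6.63×10^-34)²/(8·1.67×10^-27·(3.69×10^-14 m)²) = 2.416×10^-14 J.
Then E_4 = 4²·E_1 = 16·2.416×10^-14 J = 3.866×10^-13 J.
Converting, E_4 = 3.866×10^-13 J / (1.60×10^-19 J/eV) = 2.42×10^6 eV.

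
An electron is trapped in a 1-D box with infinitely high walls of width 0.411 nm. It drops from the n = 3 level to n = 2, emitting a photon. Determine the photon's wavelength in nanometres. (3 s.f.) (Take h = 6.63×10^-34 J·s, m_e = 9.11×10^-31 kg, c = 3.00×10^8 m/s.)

E_1 = h²/(8m_eL²) = 3.571×10^-19 J, so ΔE = (3² − 2²)E_1 = 1.786×10^-18 J.
λ = hc/ΔE = (6.63×10^-34·3.00×10^8)/1.786×10^-18 = 1.11×10^-7 m = 111 nm.

λ = 111 nm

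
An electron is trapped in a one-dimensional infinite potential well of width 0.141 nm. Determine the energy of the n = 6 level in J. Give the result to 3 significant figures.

E_6 = 1.09×10^-16 J

For an infinite well E_n = n²h²/(8m_eL²), so E_1 = h²/(8m_eL²) = (6.626×10^-34)²/(8·9.109×10^-31·(1.41×10^-10 m)²) = 3.030×10^-18 J.
Then E_6 = 6²·E_1 = 36·3.030×10^-18 J = 1.09×10^-16 J.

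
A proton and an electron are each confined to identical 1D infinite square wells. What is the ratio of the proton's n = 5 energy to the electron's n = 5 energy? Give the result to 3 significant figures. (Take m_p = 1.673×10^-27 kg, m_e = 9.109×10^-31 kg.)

E_n ∝ 1/m at fixed n and L, so the ratio is m_e/m_p = 9.109×10^-31/1.673×10^-27 = 5.44×10^-4.

5.44×10^-4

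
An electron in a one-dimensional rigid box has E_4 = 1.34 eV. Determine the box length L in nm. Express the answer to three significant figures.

From E_n = n²h²/(8m_eL²), L = n·h/√(8m_eE_n).
E_4 = 1.34 eV = 2.147×10^-19 J, so L = 4·6.626×10^-34/√(8·9.109×10^-31·2.147×10^-19) = 2.12×10^-9 m = 2.12 nm.

L = 2.12 nm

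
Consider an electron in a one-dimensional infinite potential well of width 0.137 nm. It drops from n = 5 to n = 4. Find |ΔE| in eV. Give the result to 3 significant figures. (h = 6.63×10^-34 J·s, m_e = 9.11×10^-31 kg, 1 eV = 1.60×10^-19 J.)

|ΔE| = 181 eV

E_1 = h²/(8m_eL²) = 3.213×10^-18 J.
|ΔE| = |5² − 4²|·E_1 = 9·3.213×10^-18 J = 2.892×10^-17 J = 181 eV.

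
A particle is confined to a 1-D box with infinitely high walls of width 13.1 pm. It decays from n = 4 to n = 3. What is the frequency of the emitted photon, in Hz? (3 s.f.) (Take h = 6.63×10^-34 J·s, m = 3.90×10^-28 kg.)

f = 8.67×10^15 Hz

E_1 = h²/(8mL²) = 8.210×10^-19 J and ΔE = (4² − 3²)E_1 = 5.747×10^-18 J.
f = ΔE/h = 5.747×10^-18/6.63×10^-34 = 8.67×10^15 Hz.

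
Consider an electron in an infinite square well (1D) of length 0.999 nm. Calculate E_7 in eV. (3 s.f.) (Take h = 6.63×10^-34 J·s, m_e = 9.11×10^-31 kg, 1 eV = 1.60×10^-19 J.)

For an infinite well E_n = n²h²/(8m_eL²), so E_1 = h²/(8m_eL²) = (6.63×10^-34)²/(8·9.11×10^-31·(9.99×10^-10 m)²) = 6.043×10^-20 J.
Then E_7 = 7²·E_1 = 49·6.043×10^-20 J = 2.961×10^-18 J.
Converting, E_7 = 2.961×10^-18 J / (1.60×10^-19 J/eV) = 18.5 eV.

E_7 = 18.5 eV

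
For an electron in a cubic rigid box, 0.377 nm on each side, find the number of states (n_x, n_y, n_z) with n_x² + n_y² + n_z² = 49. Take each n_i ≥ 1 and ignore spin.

degeneracy = 6

The level has n_x² + n_y² + n_z² = 49. The ordered positive-integer solutions are (2, 3, 6), (2, 6, 3), (3, 2, 6), (3, 6, 2), (6, 2, 3), (6, 3, 2).
That gives 6 states.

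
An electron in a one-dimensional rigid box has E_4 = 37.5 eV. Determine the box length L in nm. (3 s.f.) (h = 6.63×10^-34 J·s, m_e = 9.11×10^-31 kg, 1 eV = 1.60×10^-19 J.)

L = 0.401 nm

From E_n = n²h²/(8m_eL²), L = n·h/√(8m_eE_n).
E_4 = 37.5 eV = 6.000×10^-18 J, so L = 4·6.63×10^-34/√(8·9.11×10^-31·6.000×10^-18) = 4.01×10^-10 m = 0.401 nm.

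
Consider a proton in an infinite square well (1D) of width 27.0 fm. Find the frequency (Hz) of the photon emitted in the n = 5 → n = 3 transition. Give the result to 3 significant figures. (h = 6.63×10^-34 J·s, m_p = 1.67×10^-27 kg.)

f = 1.09×10^21 Hz

E_1 = h²/(8m_pL²) = 4.513×10^-14 J and ΔE = (5² − 3²)E_1 = 7.221×10^-13 J.
f = ΔE/h = 7.221×10^-13/6.63×10^-34 = 1.09×10^21 Hz.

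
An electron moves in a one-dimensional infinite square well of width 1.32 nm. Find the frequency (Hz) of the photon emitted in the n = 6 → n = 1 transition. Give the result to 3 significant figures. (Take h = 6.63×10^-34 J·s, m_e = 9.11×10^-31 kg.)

f = 1.83×10^15 Hz

E_1 = h²/(8m_eL²) = 3.462×10^-20 J and ΔE = (6² − 1²)E_1 = 1.212×10^-18 J.
f = ΔE/h = 1.212×10^-18/6.63×10^-34 = 1.83×10^15 Hz.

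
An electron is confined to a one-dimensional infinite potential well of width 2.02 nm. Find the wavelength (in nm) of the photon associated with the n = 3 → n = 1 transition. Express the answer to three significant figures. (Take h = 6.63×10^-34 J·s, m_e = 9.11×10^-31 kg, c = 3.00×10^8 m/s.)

λ = 1.68×10^3 nm

E_1 = h²/(8m_eL²) = 1.478×10^-20 J, so ΔE = (3² − 1²)E_1 = 1.182×10^-19 J.
λ = hc/ΔE = (6.63×10^-34·3.00×10^8)/1.182×10^-19 = 1.68×10^-6 m = 1.68×10^3 nm.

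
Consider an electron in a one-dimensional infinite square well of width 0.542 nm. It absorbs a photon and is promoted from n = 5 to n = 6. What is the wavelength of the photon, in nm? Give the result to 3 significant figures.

λ = 88.1 nm

E_1 = h²/(8m_eL²) = 2.051×10^-19 J, so ΔE = (6² − 5²)E_1 = 2.256×10^-18 J.
λ = hc/ΔE = (6.626×10^-34·2.998×10^8)/2.256×10^-18 = 8.81×10^-8 m = 88.1 nm.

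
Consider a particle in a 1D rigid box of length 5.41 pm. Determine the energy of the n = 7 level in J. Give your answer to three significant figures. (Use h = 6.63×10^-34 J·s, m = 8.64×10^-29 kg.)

For an infinite well E_n = n²h²/(8mL²), so E_1 = h²/(8mL²) = (6.63×10^-34)²/(8·8.64×10^-29·(5.41×10^-12 m)²) = 2.173×10^-17 J.
Then E_7 = 7²·E_1 = 49·2.173×10^-17 J = 1.06×10^-15 J.

E_7 = 1.06×10^-15 J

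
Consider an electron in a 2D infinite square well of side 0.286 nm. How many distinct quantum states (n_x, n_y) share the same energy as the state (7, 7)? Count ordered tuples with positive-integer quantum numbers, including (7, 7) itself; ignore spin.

The level has n_x² + n_y² = 98. The ordered positive-integer solutions are (7, 7).
That gives 1 state.

degeneracy = 1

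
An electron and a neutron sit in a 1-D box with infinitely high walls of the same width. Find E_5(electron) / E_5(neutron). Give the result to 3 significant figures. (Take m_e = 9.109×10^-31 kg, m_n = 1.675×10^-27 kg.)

E_n ∝ 1/m at fixed n and L, so the ratio is m_n/m_e = 1.675×10^-27/9.109×10^-31 = 1.84×10^3.

1.84×10^3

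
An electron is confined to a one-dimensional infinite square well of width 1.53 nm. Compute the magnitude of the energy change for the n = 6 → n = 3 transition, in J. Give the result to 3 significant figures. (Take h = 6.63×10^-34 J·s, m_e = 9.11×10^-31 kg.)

|ΔE| = 6.96×10^-19 J

E_1 = h²/(8m_eL²) = 2.577×10^-20 J.
|ΔE| = |6² − 3²|·E_1 = 27·2.577×10^-20 J = 6.96×10^-19 J.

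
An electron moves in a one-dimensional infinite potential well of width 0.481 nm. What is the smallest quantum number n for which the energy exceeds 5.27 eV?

n = 2

E_1 = h²/(8m_eL²) = 2.604×10^-19 J = 1.625 eV.
Need n² > 5.27/1.625 = 3.243, i.e. n > 1.801.
The smallest integer satisfying this is n = 2.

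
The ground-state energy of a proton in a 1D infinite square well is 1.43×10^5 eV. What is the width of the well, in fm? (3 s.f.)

L = 37.8 fm

From E_n = n²h²/(8m_pL²), L = n·h/√(8m_pE_n).
E_1 = 1.43×10^5 eV = 2.291×10^-14 J, so L = 1·6.626×10^-34/√(8·1.673×10^-27·2.291×10^-14) = 3.78×10^-14 m = 37.8 fm.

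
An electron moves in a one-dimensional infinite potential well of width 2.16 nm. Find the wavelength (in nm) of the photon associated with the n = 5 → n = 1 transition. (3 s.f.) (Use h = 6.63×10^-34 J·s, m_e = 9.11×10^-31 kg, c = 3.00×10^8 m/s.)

λ = 641 nm

E_1 = h²/(8m_eL²) = 1.293×10^-20 J, so ΔE = (5² − 1²)E_1 = 3.103×10^-19 J.
λ = hc/ΔE = (6.63×10^-34·3.00×10^8)/3.103×10^-19 = 6.41×10^-7 m = 641 nm.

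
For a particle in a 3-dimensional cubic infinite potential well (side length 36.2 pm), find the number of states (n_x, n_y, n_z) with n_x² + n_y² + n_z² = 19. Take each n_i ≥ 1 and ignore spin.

degeneracy = 3

The level has n_x² + n_y² + n_z² = 19. The ordered positive-integer solutions are (1, 3, 3), (3, 1, 3), (3, 3, 1).
That gives 3 states.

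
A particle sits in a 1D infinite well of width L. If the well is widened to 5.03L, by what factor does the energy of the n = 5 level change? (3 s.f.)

0.0395

E_n ∝ 1/L², so the energy scales by 1/5.03² = 0.0395.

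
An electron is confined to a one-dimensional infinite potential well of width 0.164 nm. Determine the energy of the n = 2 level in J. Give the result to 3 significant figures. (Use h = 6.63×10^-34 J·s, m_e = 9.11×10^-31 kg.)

For an infinite well E_n = n²h²/(8m_eL²), so E_1 = h²/(8m_eL²) = (6.63×10^-34)²/(8·9.11×10^-31·(1.64×10^-10 m)²) = 2.242×10^-18 J.
Then E_2 = 2²·E_1 = 4·2.242×10^-18 J = 8.97×10^-18 J.

E_2 = 8.97×10^-18 J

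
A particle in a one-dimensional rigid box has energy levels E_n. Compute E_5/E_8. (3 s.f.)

E_n ∝ n², so E_5/E_8 = 5²/8² = 25/64 = 0.391.

0.391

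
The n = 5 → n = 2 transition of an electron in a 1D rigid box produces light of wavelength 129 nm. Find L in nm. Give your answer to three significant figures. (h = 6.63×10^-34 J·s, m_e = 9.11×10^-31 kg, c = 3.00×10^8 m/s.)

The photon carries ΔE = hc/λ = 6.63×10^-34·3.00×10^8/1.29×10^-7 m = 1.542×10^-18 J.
Since ΔE = (5² − 2²)E_1, E_1 = 7.343×10^-20 J, and L = h/√(8m_eE_1) = 9.06×10^-10 m = 0.906 nm.

L = 0.906 nm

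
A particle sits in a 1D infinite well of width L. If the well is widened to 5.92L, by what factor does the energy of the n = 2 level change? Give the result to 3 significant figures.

0.0285

E_n ∝ 1/L², so the energy scales by 1/5.92² = 0.0285.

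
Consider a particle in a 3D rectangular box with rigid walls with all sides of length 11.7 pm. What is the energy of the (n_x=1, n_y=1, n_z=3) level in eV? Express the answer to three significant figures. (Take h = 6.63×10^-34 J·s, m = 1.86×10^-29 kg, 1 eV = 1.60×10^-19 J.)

For a 3D rectangular well E = (h²/8m)·Σ n_i²/L_i² = (6.63×10^-34)²/(8·1.86×10^-29) · [1²/(11.7 pm)² + 1²/(11.7 pm)² + 3²/(11.7 pm)²].
Evaluating gives E = 2.374×10^-16 J = 1.48×10^3 eV.

E = 1.48×10^3 eV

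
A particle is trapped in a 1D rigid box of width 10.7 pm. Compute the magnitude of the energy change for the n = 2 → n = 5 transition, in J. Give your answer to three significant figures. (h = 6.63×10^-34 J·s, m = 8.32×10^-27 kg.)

|ΔE| = 1.21×10^-18 J

E_1 = h²/(8mL²) = 5.768×10^-20 J.
|ΔE| = |2² − 5²|·E_1 = 21·5.768×10^-20 J = 1.21×10^-18 J.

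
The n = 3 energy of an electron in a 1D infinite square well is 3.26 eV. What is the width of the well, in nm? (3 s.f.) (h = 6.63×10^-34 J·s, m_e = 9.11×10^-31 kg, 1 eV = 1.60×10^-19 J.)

L = 1.02 nm

From E_n = n²h²/(8m_eL²), L = n·h/√(8m_eE_n).
E_3 = 3.26 eV = 5.216×10^-19 J, so L = 3·6.63×10^-34/√(8·9.11×10^-31·5.216×10^-19) = 1.02×10^-9 m = 1.02 nm.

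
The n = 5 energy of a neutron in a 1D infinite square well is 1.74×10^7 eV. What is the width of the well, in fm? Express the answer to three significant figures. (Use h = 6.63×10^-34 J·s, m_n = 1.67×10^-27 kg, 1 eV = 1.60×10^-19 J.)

L = 17.2 fm

From E_n = n²h²/(8m_nL²), L = n·h/√(8m_nE_n).
E_5 = 1.74×10^7 eV = 2.784×10^-12 J, so L = 5·6.63×10^-34/√(8·1.67×10^-27·2.784×10^-12) = 1.72×10^-14 m = 17.2 fm.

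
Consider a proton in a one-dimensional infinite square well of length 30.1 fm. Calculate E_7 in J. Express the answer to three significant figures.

For an infinite well E_n = n²h²/(8m_pL²), so E_1 = h²/(8m_pL²) = (6.626×10^-34)²/(8·1.673×10^-27·(3.01×10^-14 m)²) = 3.621×10^-14 J.
Then E_7 = 7²·E_1 = 49·3.621×10^-14 J = 1.77×10^-12 J.

E_7 = 1.77×10^-12 J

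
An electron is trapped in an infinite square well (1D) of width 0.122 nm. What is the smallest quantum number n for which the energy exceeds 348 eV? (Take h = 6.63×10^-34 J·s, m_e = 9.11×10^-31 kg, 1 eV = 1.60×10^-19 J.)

n = 4

E_1 = h²/(8m_eL²) = 4.052×10^-18 J = 25.32 eV.
Need n² > 348/25.32 = 13.74, i.e. n > 3.707.
The smallest integer satisfying this is n = 4.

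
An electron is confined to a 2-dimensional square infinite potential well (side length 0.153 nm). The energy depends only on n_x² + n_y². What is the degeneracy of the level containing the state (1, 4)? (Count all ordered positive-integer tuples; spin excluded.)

degeneracy = 2

The level has n_x² + n_y² = 17. The ordered positive-integer solutions are (1, 4), (4, 1).
That gives 2 states.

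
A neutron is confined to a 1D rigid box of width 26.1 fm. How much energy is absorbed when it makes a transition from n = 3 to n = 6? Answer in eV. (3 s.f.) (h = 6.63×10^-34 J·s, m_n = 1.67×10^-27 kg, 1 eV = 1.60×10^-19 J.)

E_1 = h²/(8m_nL²) = 4.830×10^-14 J.
|ΔE| = |3² − 6²|·E_1 = 27·4.830×10^-14 J = 1.304×10^-12 J = 8.15×10^6 eV.

|ΔE| = 8.15×10^6 eV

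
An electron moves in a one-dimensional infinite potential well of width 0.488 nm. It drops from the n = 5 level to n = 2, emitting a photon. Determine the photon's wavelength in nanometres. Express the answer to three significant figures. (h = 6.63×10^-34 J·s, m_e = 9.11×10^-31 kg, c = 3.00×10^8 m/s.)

E_1 = h²/(8m_eL²) = 2.533×10^-19 J, so ΔE = (5² − 2²)E_1 = 5.319×10^-18 J.
λ = hc/ΔE = (6.63×10^-34·3.00×10^8)/5.319×10^-18 = 3.74×10^-8 m = 37.4 nm.

λ = 37.4 nm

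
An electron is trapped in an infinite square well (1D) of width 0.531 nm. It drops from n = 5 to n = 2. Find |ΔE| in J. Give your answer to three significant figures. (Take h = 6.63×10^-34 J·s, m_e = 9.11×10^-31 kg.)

E_1 = h²/(8m_eL²) = 2.139×10^-19 J.
|ΔE| = |5² − 2²|·E_1 = 21·2.139×10^-19 J = 4.49×10^-18 J.

|ΔE| = 4.49×10^-18 J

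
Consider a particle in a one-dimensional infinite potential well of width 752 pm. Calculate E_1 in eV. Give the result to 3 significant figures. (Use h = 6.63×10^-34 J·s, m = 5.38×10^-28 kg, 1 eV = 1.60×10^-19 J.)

E_1 = 0.00113 eV

For an infinite well E_n = n²h²/(8mL²), so E_1 = h²/(8mL²) = (6.63×10^-34)²/(8·5.38×10^-28·(7.52×10^-10 m)²) = 1.806×10^-22 J.
Converting, E_1 = 1.806×10^-22 J / (1.60×10^-19 J/eV) = 0.00113 eV.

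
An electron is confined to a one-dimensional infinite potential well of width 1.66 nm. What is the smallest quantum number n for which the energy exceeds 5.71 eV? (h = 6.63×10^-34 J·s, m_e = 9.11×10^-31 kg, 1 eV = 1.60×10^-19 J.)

E_1 = h²/(8m_eL²) = 2.189×10^-20 J = 0.1368 eV.
Need n² > 5.71/0.1368 = 41.74, i.e. n > 6.461.
The smallest integer satisfying this is n = 7.

n = 7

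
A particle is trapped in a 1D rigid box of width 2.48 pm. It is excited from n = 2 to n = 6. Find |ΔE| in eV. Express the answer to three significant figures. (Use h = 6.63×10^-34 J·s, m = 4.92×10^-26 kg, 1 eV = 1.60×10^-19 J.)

E_1 = h²/(8mL²) = 1.816×10^-19 J.
|ΔE| = |2² − 6²|·E_1 = 32·1.816×10^-19 J = 5.811×10^-18 J = 36.3 eV.

|ΔE| = 36.3 eV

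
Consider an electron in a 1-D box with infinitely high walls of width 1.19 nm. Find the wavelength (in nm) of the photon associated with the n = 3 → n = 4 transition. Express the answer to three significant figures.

E_1 = h²/(8m_eL²) = 4.254×10^-20 J, so ΔE = (4² − 3²)E_1 = 2.978×10^-19 J.
λ = hc/ΔE = (6.626×10^-34·2.998×10^8)/2.978×10^-19 = 6.67×10^-7 m = 667 nm.

λ = 667 nm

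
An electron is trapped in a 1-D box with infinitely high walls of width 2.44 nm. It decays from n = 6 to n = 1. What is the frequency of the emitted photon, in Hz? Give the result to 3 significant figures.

f = 5.35×10^14 Hz

E_1 = h²/(8m_eL²) = 1.012×10^-20 J and ΔE = (6² − 1²)E_1 = 3.542×10^-19 J.
f = ΔE/h = 3.542×10^-19/6.626×10^-34 = 5.35×10^14 Hz.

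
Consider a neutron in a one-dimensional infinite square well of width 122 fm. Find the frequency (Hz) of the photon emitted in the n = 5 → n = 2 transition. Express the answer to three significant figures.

f = 6.98×10^19 Hz

E_1 = h²/(8m_nL²) = 2.201×10^-15 J and ΔE = (5² − 2²)E_1 = 4.622×10^-14 J.
f = ΔE/h = 4.622×10^-14/6.626×10^-34 = 6.98×10^19 Hz.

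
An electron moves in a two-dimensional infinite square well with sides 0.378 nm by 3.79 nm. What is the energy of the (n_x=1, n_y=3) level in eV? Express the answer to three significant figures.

For a 2D rectangular well E = (h²/8m_e)·Σ n_i²/L_i² = (6.626×10^-34)²/(8·9.109×10^-31) · [1²/(0.378 nm)² + 3²/(3.79 nm)²].
Evaluating gives E = 4.594×10^-19 J = 2.87 eV.

E = 2.87 eV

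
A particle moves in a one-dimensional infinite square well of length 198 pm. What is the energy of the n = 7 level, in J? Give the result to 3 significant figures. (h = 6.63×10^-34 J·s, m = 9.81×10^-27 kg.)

For an infinite well E_n = n²h²/(8mL²), so E_1 = h²/(8mL²) = (6.63×10^-34)²/(8·9.81×10^-27·(1.98×10^-10 m)²) = 1.429×10^-22 J.
Then E_7 = 7²·E_1 = 49·1.429×10^-22 J = 7.00×10^-21 J.

E_7 = 7.00×10^-21 J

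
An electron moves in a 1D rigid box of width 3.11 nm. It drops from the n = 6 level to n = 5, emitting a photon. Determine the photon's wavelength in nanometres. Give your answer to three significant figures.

E_1 = h²/(8m_eL²) = 6.229×10^-21 J, so ΔE = (6² − 5²)E_1 = 6.852×10^-20 J.
λ = hc/ΔE = (6.626×10^-34·2.998×10^8)/6.852×10^-20 = 2.90×10^-6 m = 2.90×10^3 nm.

λ = 2.90×10^3 nm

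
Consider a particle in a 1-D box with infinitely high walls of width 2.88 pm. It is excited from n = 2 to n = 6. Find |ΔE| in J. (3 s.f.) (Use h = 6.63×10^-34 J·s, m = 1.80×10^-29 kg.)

|ΔE| = 1.18×10^-14 J

E_1 = h²/(8mL²) = 3.680×10^-16 J.
|ΔE| = |2² − 6²|·E_1 = 32·3.680×10^-16 J = 1.18×10^-14 J.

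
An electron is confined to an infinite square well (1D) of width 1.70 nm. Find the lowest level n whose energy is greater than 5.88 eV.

E_1 = h²/(8m_eL²) = 2.085×10^-20 J = 0.1301 eV.
Need n² > 5.88/0.1301 = 45.20, i.e. n > 6.723.
The smallest integer satisfying this is n = 7.

n = 7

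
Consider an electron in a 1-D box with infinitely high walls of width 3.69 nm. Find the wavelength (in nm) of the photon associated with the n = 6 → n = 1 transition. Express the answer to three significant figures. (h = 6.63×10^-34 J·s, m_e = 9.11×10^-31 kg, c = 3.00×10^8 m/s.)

λ = 1.28×10^3 nm

E_1 = h²/(8m_eL²) = 4.430×10^-21 J, so ΔE = (6² − 1²)E_1 = 1.550×10^-19 J.
λ = hc/ΔE = (6.63×10^-34·3.00×10^8)/1.550×10^-19 = 1.28×10^-6 m = 1.28×10^3 nm.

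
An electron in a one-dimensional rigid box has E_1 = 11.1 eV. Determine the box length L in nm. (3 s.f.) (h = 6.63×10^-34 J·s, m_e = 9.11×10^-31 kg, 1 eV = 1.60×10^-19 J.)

L = 0.184 nm

From E_n = n²h²/(8m_eL²), L = n·h/√(8m_eE_n).
E_1 = 11.1 eV = 1.776×10^-18 J, so L = 1·6.63×10^-34/√(8·9.11×10^-31·1.776×10^-18) = 1.84×10^-10 m = 0.184 nm.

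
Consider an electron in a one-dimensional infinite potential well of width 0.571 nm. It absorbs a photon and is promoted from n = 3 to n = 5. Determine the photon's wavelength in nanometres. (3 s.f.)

E_1 = h²/(8m_eL²) = 1.848×10^-19 J, so ΔE = (5² − 3²)E_1 = 2.957×10^-18 J.
λ = hc/ΔE = (6.626×10^-34·2.998×10^8)/2.957×10^-18 = 6.72×10^-8 m = 67.2 nm.

λ = 67.2 nm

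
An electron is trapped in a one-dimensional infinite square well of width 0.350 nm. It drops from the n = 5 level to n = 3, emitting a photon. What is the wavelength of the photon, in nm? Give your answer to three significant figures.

λ = 25.2 nm

E_1 = h²/(8m_eL²) = 4.918×10^-19 J, so ΔE = (5² − 3²)E_1 = 7.869×10^-18 J.
λ = hc/ΔE = (6.626×10^-34·2.998×10^8)/7.869×10^-18 = 2.52×10^-8 m = 25.2 nm.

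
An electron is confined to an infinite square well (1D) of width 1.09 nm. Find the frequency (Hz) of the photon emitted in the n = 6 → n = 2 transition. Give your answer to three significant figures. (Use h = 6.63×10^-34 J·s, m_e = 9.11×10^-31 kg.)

f = 2.45×10^15 Hz

E_1 = h²/(8m_eL²) = 5.077×10^-20 J and ΔE = (6² − 2²)E_1 = 1.625×10^-18 J.
f = ΔE/h = 1.625×10^-18/6.63×10^-34 = 2.45×10^15 Hz.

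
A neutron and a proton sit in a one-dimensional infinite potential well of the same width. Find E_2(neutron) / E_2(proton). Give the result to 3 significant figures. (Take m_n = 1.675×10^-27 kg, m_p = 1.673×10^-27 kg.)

0.999

E_n ∝ 1/m at fixed n and L, so the ratio is m_p/m_n = 1.673×10^-27/1.675×10^-27 = 0.999.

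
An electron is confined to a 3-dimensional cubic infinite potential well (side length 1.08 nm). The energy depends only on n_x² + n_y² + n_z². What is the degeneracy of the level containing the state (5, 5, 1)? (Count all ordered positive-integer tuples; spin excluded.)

The level has n_x² + n_y² + n_z² = 51. The ordered positive-integer solutions are (1, 1, 7), (1, 5, 5), (1, 7, 1), (5, 1, 5), (5, 5, 1), (7, 1, 1).
That gives 6 states.

degeneracy = 6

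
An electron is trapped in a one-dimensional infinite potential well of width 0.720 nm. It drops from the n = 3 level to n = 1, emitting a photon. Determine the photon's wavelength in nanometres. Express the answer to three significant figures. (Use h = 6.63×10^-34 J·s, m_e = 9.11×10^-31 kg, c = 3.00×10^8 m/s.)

E_1 = h²/(8m_eL²) = 1.163×10^-19 J, so ΔE = (3² − 1²)E_1 = 9.304×10^-19 J.
λ = hc/ΔE = (6.63×10^-34·3.00×10^8)/9.304×10^-19 = 2.14×10^-7 m = 214 nm.

λ = 214 nm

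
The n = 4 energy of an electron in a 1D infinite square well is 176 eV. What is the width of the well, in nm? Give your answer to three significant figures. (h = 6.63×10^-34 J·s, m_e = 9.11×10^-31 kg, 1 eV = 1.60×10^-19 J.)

L = 0.185 nm

From E_n = n²h²/(8m_eL²), L = n·h/√(8m_eE_n).
E_4 = 176 eV = 2.816×10^-17 J, so L = 4·6.63×10^-34/√(8·9.11×10^-31·2.816×10^-17) = 1.85×10^-10 m = 0.185 nm.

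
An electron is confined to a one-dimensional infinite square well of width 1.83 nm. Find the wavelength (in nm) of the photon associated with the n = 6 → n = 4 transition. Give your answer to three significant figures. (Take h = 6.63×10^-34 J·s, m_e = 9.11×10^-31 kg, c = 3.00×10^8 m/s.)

λ = 552 nm

E_1 = h²/(8m_eL²) = 1.801×10^-20 J, so ΔE = (6² − 4²)E_1 = 3.602×10^-19 J.
λ = hc/ΔE = (6.63×10^-34·3.00×10^8)/3.602×10^-19 = 5.52×10^-7 m = 552 nm.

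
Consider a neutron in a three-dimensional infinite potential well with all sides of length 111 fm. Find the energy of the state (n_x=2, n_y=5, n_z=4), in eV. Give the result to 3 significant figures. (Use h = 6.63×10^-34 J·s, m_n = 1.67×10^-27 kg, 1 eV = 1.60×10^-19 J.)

For a 3D rectangular well E = (h²/8m_n)·Σ n_i²/L_i² = (6.63×10^-34)²/(8·1.67×10^-27) · [2²/(111 fm)² + 5²/(111 fm)² + 4²/(111 fm)²].
Evaluating gives E = 1.202×10^-13 J = 7.51×10^5 eV.

E = 7.51×10^5 eV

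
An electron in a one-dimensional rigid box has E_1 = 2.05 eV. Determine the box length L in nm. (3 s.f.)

From E_n = n²h²/(8m_eL²), L = n·h/√(8m_eE_n).
E_1 = 2.05 eV = 3.284×10^-19 J, so L = 1·6.626×10^-34/√(8·9.109×10^-31·3.284×10^-19) = 4.28×10^-10 m = 0.428 nm.

L = 0.428 nm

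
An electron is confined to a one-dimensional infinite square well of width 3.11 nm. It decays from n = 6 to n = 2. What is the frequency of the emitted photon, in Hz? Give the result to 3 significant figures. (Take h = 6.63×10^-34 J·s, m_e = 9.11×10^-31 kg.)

f = 3.01×10^14 Hz

E_1 = h²/(8m_eL²) = 6.236×10^-21 J and ΔE = (6² − 2²)E_1 = 1.996×10^-19 J.
f = ΔE/h = 1.996×10^-19/6.63×10^-34 = 3.01×10^14 Hz.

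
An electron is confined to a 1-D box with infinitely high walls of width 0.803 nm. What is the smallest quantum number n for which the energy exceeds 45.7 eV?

n = 9

E_1 = h²/(8m_eL²) = 9.344×10^-20 J = 0.5833 eV.
Need n² > 45.7/0.5833 = 78.35, i.e. n > 8.852.
The smallest integer satisfying this is n = 9.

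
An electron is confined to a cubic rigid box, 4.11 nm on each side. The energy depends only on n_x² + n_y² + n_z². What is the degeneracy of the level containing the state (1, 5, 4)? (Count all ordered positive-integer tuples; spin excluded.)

degeneracy = 6

The level has n_x² + n_y² + n_z² = 42. The ordered positive-integer solutions are (1, 4, 5), (1, 5, 4), (4, 1, 5), (4, 5, 1), (5, 1, 4), (5, 4, 1).
That gives 6 states.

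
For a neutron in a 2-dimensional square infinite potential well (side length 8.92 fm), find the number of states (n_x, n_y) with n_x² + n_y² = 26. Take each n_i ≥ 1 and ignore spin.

degeneracy = 2

The level has n_x² + n_y² = 26. The ordered positive-integer solutions are (1, 5), (5, 1).
That gives 2 states.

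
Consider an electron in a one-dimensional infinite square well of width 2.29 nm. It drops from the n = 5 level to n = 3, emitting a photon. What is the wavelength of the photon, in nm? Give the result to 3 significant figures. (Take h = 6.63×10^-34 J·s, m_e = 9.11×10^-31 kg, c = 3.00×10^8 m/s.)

λ = 1.08×10^3 nm

E_1 = h²/(8m_eL²) = 1.150×10^-20 J, so ΔE = (5² − 3²)E_1 = 1.840×10^-19 J.
λ = hc/ΔE = (6.63×10^-34·3.00×10^8)/1.840×10^-19 = 1.08×10^-6 m = 1.08×10^3 nm.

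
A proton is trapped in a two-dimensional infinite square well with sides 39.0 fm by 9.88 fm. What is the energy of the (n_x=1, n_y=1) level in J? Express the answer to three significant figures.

E = 3.58×10^-13 J

For a 2D rectangular well E = (h²/8m_p)·Σ n_i²/L_i² = (6.626×10^-34)²/(8·1.673×10^-27) · [1²/(39.0 fm)² + 1²/(9.88 fm)²].
Evaluating gives E = 3.58×10^-13 J.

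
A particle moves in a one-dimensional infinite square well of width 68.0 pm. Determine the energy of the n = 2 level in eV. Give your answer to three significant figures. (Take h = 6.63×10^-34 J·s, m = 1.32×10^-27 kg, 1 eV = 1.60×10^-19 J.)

E_2 = 0.225 eV

For an infinite well E_n = n²h²/(8mL²), so E_1 = h²/(8mL²) = (6.63×10^-34)²/(8·1.32×10^-27·(6.80×10^-11 m)²) = 9.002×10^-21 J.
Then E_2 = 2²·E_1 = 4·9.002×10^-21 J = 3.601×10^-20 J.
Converting, E_2 = 3.601×10^-20 J / (1.60×10^-19 J/eV) = 0.225 eV.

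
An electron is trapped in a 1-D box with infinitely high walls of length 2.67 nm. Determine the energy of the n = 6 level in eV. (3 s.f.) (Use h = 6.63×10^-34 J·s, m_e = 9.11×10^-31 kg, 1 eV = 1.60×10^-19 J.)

For an infinite well E_n = n²h²/(8m_eL²), so E_1 = h²/(8m_eL²) = (6.63×10^-34)²/(8·9.11×10^-31·(2.67×10^-9 m)²) = 8.461×10^-21 J.
Then E_6 = 6²·E_1 = 36·8.461×10^-21 J = 3.046×10^-19 J.
Converting, E_6 = 3.046×10^-19 J / (1.60×10^-19 J/eV) = 1.90 eV.

E_6 = 1.90 eV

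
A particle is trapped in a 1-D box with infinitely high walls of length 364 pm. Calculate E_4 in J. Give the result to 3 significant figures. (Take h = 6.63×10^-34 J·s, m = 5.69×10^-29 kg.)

E_4 = 1.17×10^-19 J

For an infinite well E_n = n²h²/(8mL²), so E_1 = h²/(8mL²) = (6.63×10^-34)²/(8·5.69×10^-29·(3.64×10^-10 m)²) = 7.288×10^-21 J.
Then E_4 = 4²·E_1 = 16·7.288×10^-21 J = 1.17×10^-19 J.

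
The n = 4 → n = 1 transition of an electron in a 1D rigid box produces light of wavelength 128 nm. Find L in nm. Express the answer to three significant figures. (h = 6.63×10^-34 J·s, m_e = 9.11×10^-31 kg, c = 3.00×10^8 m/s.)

The photon carries ΔE = hc/λ = 6.63×10^-34·3.00×10^8/1.28×10^-7 m = 1.554×10^-18 J.
Since ΔE = (4² − 1²)E_1, E_1 = 1.036×10^-19 J, and L = h/√(8m_eE_1) = 7.63×10^-10 m = 0.763 nm.

L = 0.763 nm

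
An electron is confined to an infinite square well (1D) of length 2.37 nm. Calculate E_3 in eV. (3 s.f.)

E_3 = 0.603 eV

For an infinite well E_n = n²h²/(8m_eL²), so E_1 = h²/(8m_eL²) = (6.626×10^-34)²/(8·9.109×10^-31·(2.37×10^-9 m)²) = 1.073×10^-20 J.
Then E_3 = 3²·E_1 = 9·1.073×10^-20 J = 9.657×10^-20 J.
Converting, E_3 = 9.657×10^-20 J / (1.602×10^-19 J/eV) = 0.603 eV.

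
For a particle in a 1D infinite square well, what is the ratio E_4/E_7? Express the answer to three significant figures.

E_n ∝ n², so E_4/E_7 = 4²/7² = 16/49 = 0.327.

0.327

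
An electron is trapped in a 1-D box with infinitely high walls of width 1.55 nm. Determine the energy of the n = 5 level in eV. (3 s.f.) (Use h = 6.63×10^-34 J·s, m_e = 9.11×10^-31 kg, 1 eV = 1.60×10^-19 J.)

E_5 = 3.92 eV

For an infinite well E_n = n²h²/(8m_eL²), so E_1 = h²/(8m_eL²) = (6.63×10^-34)²/(8·9.11×10^-31·(1.55×10^-9 m)²) = 2.510×10^-20 J.
Then E_5 = 5²·E_1 = 25·2.510×10^-20 J = 6.275×10^-19 J.
Converting, E_5 = 6.275×10^-19 J / (1.60×10^-19 J/eV) = 3.92 eV.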